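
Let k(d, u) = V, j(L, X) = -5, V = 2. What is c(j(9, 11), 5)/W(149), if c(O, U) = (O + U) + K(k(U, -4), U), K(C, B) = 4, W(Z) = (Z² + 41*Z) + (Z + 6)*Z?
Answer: 4/51405 ≈ 7.7813e-5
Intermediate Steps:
k(d, u) = 2
W(Z) = Z² + 41*Z + Z*(6 + Z) (W(Z) = (Z² + 41*Z) + (6 + Z)*Z = (Z² + 41*Z) + Z*(6 + Z) = Z² + 41*Z + Z*(6 + Z))
c(O, U) = 4 + O + U (c(O, U) = (O + U) + 4 = 4 + O + U)
c(j(9, 11), 5)/W(149) = (4 - 5 + 5)/((149*(47 + 2*149))) = 4/((149*(47 + 298))) = 4/((149*345)) = 4/51405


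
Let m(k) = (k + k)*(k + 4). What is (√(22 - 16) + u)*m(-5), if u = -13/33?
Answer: -130/33 + 10*√6 ≈ 20.556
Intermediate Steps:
m(k) = 2*k*(4 + k) (m(k) = (2*k)*(4 + k) = 2*k*(4 + k))
u = -13/33 (u = -13*1/33 = -13/33 ≈ -0.39394)
(√(22 - 16) + u)*m(-5) = (√(22 - 16) - 13/33)*(2*(-5)*(4 - 5)) = (√6 - 13/33)*(2*(-5)*(-1)) = (-13/33 + √6)*10 = -130/33 + 10*√6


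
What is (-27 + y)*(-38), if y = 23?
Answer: 152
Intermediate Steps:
(-27 + y)*(-38) = (-27 + 23)*(-38) = -4*(-38) = 152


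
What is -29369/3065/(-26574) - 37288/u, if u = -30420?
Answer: 1177509797/960344190 ≈ 1.2261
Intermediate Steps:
-29369/3065/(-26574) - 37288/u = -29369/3065/(-26574) - 37288/(-30420) = -29369*1/3065*(-1/26574) - 37288*(-1/30420) = -29369/3065*(-1/26574) + 9322/7605 = 683/1894170 + 9322/7605 = 1177509797/960344190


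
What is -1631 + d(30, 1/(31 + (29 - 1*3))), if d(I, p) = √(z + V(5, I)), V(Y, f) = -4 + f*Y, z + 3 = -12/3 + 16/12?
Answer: -1631 + √1263/3 ≈ -1619.2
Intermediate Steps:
z = -17/3 (z = -3 + (-12/3 + 16/12) = -3 + (-12*⅓ + 16*(1/12)) = -3 + (-4 + 4/3) = -3 - 8/3 = -17/3 ≈ -5.6667)
V(Y, f) = -4 + Y*f
d(I, p) = √(-29/3 + 5*I) (d(I, p) = √(-17/3 + (-4 + 5*I)) = √(-29/3 + 5*I))
-1631 + d(30, 1/(31 + (29 - 1*3))) = -1631 + √(-87 + 45*30)/3 = -1631 + √(-87 + 1350)/3 = -1631 + √1263/3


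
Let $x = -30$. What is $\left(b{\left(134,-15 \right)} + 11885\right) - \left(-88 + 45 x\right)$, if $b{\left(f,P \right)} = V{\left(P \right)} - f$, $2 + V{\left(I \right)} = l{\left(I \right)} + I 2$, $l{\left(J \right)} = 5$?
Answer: $13162$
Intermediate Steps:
$V{\left(I \right)} = 3 + 2 I$ ($V{\left(I \right)} = -2 + \left(5 + I 2\right) = -2 + \left(5 + 2 I\right) = 3 + 2 I$)
$b{\left(f,P \right)} = 3 - f + 2 P$ ($b{\left(f,P \right)} = \left(3 + 2 P\right) - f = 3 - f + 2 P$)
$\left(b{\left(134,-15 \right)} + 11885\right) - \left(-88 + 45 x\right) = \left(\left(3 - 134 + 2 \left(-15\right)\right) + 11885\right) + \left(\left(-45\right) \left(-30\right) + 88\right) = \left(\left(3 - 134 - 30\right) + 11885\right) + \left(1350 + 88\right) = \left(-161 + 11885\right) + 1438 = 11724 + 1438 = 13162$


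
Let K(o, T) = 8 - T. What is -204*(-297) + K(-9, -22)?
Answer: 60618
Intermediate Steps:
-204*(-297) + K(-9, -22) = -204*(-297) + (8 - 1*(-22)) = 60588 + (8 + 22) = 60588 + 30 = 60618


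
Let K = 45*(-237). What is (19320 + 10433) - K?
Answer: 40418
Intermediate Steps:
K = -10665
(19320 + 10433) - K = (19320 + 10433) - 1*(-10665) = 29753 + 10665 = 40418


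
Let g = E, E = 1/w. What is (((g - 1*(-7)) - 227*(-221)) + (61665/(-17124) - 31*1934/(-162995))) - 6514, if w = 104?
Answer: 1056047028002847/24189761960 ≈ 43657.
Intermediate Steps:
E = 1/104 ≈ 0.0096154
g = 1/104 ≈ 0.0096154
(((g - 1*(-7)) - 227*(-221)) + (61665/(-17124) - 31*1934/(-162995))) - 6514 = (((1/104 - 1*(-7)) - 227*(-221)) + (61665/(-17124) - 31*1934/(-162995))) - 6514 = (((1/104 + 7) + 50167) + (61665*(-1/17124) - 59954*(-1/162995))) - 6514 = ((729/104 + 50167) + (-20555/5708 + 59954/162995)) - 6514 = (5218097/104 - 3008144793/930375460) - 6514 = 1213619137410287/24189761960 - 6514 = 1056047028002847/24189761960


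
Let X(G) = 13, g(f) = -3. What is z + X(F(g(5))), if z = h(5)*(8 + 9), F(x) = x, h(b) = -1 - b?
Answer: -89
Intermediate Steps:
z = -102 (z = (-1 - 1*5)*(8 + 9) = (-1 - 5)*17 = -6*17 = -102)
z + X(F(g(5))) = -102 + 13 = -89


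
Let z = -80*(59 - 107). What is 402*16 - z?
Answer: 2592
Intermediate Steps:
z = 3840 (z = -80*(-48) = 3840)
402*16 - z = 402*16 - 1*3840 = 6432 - 3840 = 2592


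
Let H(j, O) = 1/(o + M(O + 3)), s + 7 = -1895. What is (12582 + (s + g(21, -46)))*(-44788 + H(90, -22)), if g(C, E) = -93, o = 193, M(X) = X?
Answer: -27501888719/58 ≈ -4.7417e+8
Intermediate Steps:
s = -1902 (s = -7 - 1895 = -1902)
H(j, O) = 1/(196 + O) (H(j, O) = 1/(193 + (O + 3)) = 1/(193 + (3 + O)) = 1/(196 + O))
(12582 + (s + g(21, -46)))*(-44788 + H(90, -22)) = (12582 + (-1902 - 93))*(-44788 + 1/(196 - 22)) = (12582 - 1995)*(-44788 + 1/174) = 10587*(-44788 + 1/174) = 10587*(-7793111/174) = -27501888719/58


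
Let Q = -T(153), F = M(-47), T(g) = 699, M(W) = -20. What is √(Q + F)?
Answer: I*√719 ≈ 26.814*I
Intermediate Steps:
F = -20
Q = -699 (Q = -1*699 = -699)
√(Q + F) = √(-699 - 20) = √(-719) = I*√719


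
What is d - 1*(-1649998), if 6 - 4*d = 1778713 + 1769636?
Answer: 3051649/4 ≈ 7.6291e+5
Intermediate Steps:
d = -3548343/4 (d = 3/2 - (1778713 + 1769636)/4 = 3/2 - ¼*3548349 = 3/2 - 3548349/4 = -3548343/4 ≈ -8.8709e+5)
d - 1*(-1649998) = -3548343/4 - 1*(-1649998) = -3548343/4 + 1649998 = 3051649/4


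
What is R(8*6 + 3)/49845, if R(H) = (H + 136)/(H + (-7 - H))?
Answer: -187/348915 ≈ -0.00053595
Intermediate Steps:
R(H) = -136/7 - H/7 (R(H) = (136 + H)/(-7) = (136 + H)*(-⅐) = -136/7 - H/7)
R(8*6 + 3)/49845 = (-136/7 - (8*6 + 3)/7)/49845 = (-136/7 - (48 + 3)/7)*(1/49845) = (-136/7 - ⅐*51)*(1/49845) = (-136/7 - 51/7)*(1/49845) = -187/7*1/49845 = -187/348915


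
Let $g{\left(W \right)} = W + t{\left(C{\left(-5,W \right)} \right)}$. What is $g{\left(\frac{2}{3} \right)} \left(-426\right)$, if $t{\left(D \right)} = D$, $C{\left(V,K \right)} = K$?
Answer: $-568$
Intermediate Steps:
$g{\left(W \right)} = 2 W$ ($g{\left(W \right)} = W + W = 2 W$)
$g{\left(\frac{2}{3} \right)} \left(-426\right) = 2 \cdot \frac{2}{3} \left(-426\right) = \frac{4}{3} \left(-426\right) = -568$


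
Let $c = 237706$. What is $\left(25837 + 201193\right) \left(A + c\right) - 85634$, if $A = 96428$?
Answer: $75858356386$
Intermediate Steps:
$\left(25837 + 201193\right) \left(A + c\right) - 85634 = \left(25837 + 201193\right) \left(96428 + 237706\right) - 85634 = 227030 \cdot 334134 - 85634 = 75858442020 - 85634 = 75858356386$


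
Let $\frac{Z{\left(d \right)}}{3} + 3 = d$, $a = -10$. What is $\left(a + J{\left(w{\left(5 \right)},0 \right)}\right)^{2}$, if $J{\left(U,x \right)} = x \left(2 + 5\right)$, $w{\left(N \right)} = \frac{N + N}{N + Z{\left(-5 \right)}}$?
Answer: $100$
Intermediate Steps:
$Z{\left(d \right)} = -9 + 3 d$
$w{\left(N \right)} = \frac{2 N}{-24 + N}$ ($w{\left(N \right)} = \frac{N + N}{N + \left(-9 + 3 \left(-5\right)\right)} = \frac{2 N}{N - 24} = \frac{2 N}{-24 + N}$)
$J{\left(U,x \right)} = 7 x$ ($J{\left(U,x \right)} = x 7 = 7 x$)
$\left(a + J{\left(w{\left(5 \right)},0 \right)}\right)^{2} = \left(-10 + 7 \cdot 0\right)^{2} = \left(-10 + 0\right)^{2} = \left(-10\right)^{2} = 100$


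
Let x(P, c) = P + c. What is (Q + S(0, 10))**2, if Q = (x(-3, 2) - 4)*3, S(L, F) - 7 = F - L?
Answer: 4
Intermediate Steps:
S(L, F) = 7 + F - L (S(L, F) = 7 + (F - L) = 7 + F - L)
Q = -15 (Q = ((-3 + 2) - 4)*3 = (-1 - 4)*3 = -5*3 = -15)
(Q + S(0, 10))**2 = (-15 + (7 + 10 - 1*0))**2 = (-15 + (7 + 10 + 0))**2 = (-15 + 17)**2 = 2**2 = 4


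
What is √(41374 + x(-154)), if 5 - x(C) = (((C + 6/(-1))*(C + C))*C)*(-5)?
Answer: I*√37904221 ≈ 6156.6*I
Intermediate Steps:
x(C) = 5 + 10*C²*(-6 + C) (x(C) = 5 - ((C + 6/(-1))*(C + C))*C*(-5) = 5 - ((C + 6*(-1))*(2*C))*C*(-5) = 5 - ((C - 6)*(2*C))*C*(-5) = 5 - ((-6 + C)*(2*C))*C*(-5) = 5 - (2*C*(-6 + C))*C*(-5) = 5 - 2*C²*(-6 + C)*(-5) = 5 - (-10)*C²*(-6 + C) = 5 + 10*C²*(-6 + C))
√(41374 + x(-154)) = √(41374 + (5 - 60*(-154)² + 10*(-154)³)) = √(41374 + (5 - 60*23716 + 10*(-3652264))) = √(41374 + (5 - 1422960 - 36522640)) = √(41374 - 37945595) = √(-37904221) = I*√37904221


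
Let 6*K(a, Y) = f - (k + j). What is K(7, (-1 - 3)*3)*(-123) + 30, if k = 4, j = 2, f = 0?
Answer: 153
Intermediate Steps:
K(a, Y) = -1 (K(a, Y) = (0 - (4 + 2))/6 = (0 - 1*6)/6 = (0 - 6)/6 = (1/6)*(-6) = -1)
K(7, (-1 - 3)*3)*(-123) + 30 = -1*(-123) + 30 = 123 + 30 = 153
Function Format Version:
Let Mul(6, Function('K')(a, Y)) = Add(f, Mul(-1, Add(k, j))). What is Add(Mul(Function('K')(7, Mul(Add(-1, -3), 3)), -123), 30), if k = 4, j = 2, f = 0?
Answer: 153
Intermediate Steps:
Function('K')(a, Y) = -1 (Function('K')(a, Y) = Mul(Rational(1, 6), Add(0, Mul(-1, Add(4, 2)))) = Mul(Rational(1, 6), Add(0, Mul(-1, 6))) = Mul(Rational(1, 6), Add(0, -6)) = Mul(Rational(1, 6), -6) = -1)
Add(Mul(Function('K')(7, Mul(Add(-1, -3), 3)), -123), 30) = Add(Mul(-1, -123), 30) = Add(123, 30) = 153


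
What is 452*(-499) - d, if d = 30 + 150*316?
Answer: -272978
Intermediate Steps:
d = 47430 (d = 30 + 47400 = 47430)
452*(-499) - d = 452*(-499) - 1*47430 = -225548 - 47430 = -272978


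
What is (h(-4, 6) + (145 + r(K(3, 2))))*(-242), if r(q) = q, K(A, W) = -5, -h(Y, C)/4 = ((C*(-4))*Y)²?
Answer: 8887208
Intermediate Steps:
h(Y, C) = -64*C²*Y² (h(Y, C) = -4*16*C²*Y² = -64*C²*Y²)
(h(-4, 6) + (145 + r(K(3, 2))))*(-242) = (-64*6²*(-4)² + (145 - 5))*(-242) = (-64*36*16 + 140)*(-242) = (-36864 + 140)*(-242) = -36724*(-242) = 8887208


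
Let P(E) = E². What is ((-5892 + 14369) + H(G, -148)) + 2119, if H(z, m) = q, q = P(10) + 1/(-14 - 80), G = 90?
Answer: 1005423/94 ≈ 10696.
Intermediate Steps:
q = 9399/94 (q = 10² + 1/(-14 - 80) = 100 + 1/(-94) = 100 - 1/94 = 9399/94 ≈ 99.989)
H(z, m) = 9399/94
((-5892 + 14369) + H(G, -148)) + 2119 = ((-5892 + 14369) + 9399/94) + 2119 = (8477 + 9399/94) + 2119 = 806237/94 + 2119 = 1005423/94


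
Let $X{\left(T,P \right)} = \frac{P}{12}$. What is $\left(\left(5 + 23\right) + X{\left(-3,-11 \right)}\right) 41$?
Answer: $\frac{13325}{12} \approx 1110.4$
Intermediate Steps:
$X{\left(T,P \right)} = \frac{P}{12}$ ($X{\left(T,P \right)} = P \frac{1}{12} = \frac{P}{12}$)
$\left(\left(5 + 23\right) + X{\left(-3,-11 \right)}\right) 41 = \left(\left(5 + 23\right) + \frac{1}{12} \left(-11\right)\right) 41 = \left(28 - \frac{11}{12}\right) 41 = \frac{325}{12} \cdot 41 = \frac{13325}{12}$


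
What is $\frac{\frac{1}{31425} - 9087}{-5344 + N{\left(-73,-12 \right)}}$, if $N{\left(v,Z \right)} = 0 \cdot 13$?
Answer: $\frac{142779487}{83967600} \approx 1.7004$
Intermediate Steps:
$N{\left(v,Z \right)} = 0$
$\frac{\frac{1}{31425} - 9087}{-5344 + N{\left(-73,-12 \right)}} = \frac{\frac{1}{31425} - 9087}{-5344 + 0} = \frac{\frac{1}{31425} - 9087}{-5344} = \left(- \frac{285558974}{31425}\right) \left(- \frac{1}{5344}\right) = \frac{142779487}{83967600}$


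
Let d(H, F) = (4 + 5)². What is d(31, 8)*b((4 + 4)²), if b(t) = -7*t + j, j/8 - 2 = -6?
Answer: -38880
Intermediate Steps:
j = -32 (j = 16 + 8*(-6) = 16 - 48 = -32)
b(t) = -32 - 7*t (b(t) = -7*t - 32 = -32 - 7*t)
d(H, F) = 81 (d(H, F) = 9² = 81)
d(31, 8)*b((4 + 4)²) = 81*(-32 - 7*(4 + 4)²) = 81*(-32 - 7*8²) = 81*(-32 - 7*64) = 81*(-32 - 448) = 81*(-480) = -38880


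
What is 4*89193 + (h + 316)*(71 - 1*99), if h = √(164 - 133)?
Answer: 347924 - 28*√31 ≈ 3.4777e+5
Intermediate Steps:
h = √31 ≈ 5.5678
4*89193 + (h + 316)*(71 - 1*99) = 4*89193 + (√31 + 316)*(71 - 1*99) = 356772 + (316 + √31)*(71 - 99) = 356772 + (316 + √31)*(-28) = 356772 + (-8848 - 28*√31) = 347924 - 28*√31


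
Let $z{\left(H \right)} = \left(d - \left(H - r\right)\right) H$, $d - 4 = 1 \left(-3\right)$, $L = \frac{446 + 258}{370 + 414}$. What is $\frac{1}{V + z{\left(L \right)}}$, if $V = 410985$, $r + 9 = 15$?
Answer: $\frac{2401}{986788141} \approx 2.4331 \cdot 10^{-6}$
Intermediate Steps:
$r = 6$ ($r = -9 + 15 = 6$)
$L = \frac{44}{49}$ ($L = \frac{704}{784} = 704 \cdot \frac{1}{784} = \frac{44}{49} \approx 0.89796$)
$d = 1$ ($d = 4 + 1 \left(-3\right) = 4 - 3 = 1$)
$z{\left(H \right)} = H \left(7 - H\right)$ ($z{\left(H \right)} = \left(1 - \left(-6 + H\right)\right) H = \left(7 - H\right) H = H \left(7 - H\right)$)
$\frac{1}{V + z{\left(L \right)}} = \frac{1}{410985 + \frac{44 \left(7 - \frac{44}{49}\right)}{49}} = \frac{1}{410985 + \frac{44}{49} \cdot \frac{299}{49}} = \frac{1}{410985 + \frac{13156}{2401}} = \frac{1}{\frac{986788141}{2401}} = \frac{2401}{986788141}$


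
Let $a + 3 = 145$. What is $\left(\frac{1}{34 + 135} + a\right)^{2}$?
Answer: $\frac{575952001}{28561} \approx 20166.0$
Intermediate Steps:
$a = 142$ ($a = -3 + 145 = 142$)
$\left(\frac{1}{34 + 135} + a\right)^{2} = \left(\frac{1}{34 + 135} + 142\right)^{2} = \left(\frac{1}{169} + 142\right)^{2} = \left(\frac{23999}{169}\right)^{2} = \frac{575952001}{28561}$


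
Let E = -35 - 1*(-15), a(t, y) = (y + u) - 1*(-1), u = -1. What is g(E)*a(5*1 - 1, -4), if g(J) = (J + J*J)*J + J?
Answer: 30480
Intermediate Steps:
a(t, y) = y (a(t, y) = (y - 1) - 1*(-1) = (-1 + y) + 1 = y)
E = -20 (E = -35 + 15 = -20)
g(J) = J + J*(J + J²) (g(J) = (J + J²)*J + J = J*(J + J²) + J = J + J*(J + J²))
g(E)*a(5*1 - 1, -4) = -20*(1 - 20 + (-20)²)*(-4) = -20*(1 - 20 + 400)*(-4) = -20*381*(-4) = -7620*(-4) = 30480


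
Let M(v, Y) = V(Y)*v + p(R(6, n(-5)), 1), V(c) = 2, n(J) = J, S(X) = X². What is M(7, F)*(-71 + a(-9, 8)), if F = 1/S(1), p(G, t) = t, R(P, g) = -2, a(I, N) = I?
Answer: -1200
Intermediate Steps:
F = 1 (F = 1/1² = 1/1 = 1*1 = 1)
M(v, Y) = 1 + 2*v (M(v, Y) = 2*v + 1 = 1 + 2*v)
M(7, F)*(-71 + a(-9, 8)) = (1 + 2*7)*(-71 - 9) = (1 + 14)*(-80) = 15*(-80) = -1200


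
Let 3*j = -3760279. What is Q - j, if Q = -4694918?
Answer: -10324475/3 ≈ -3.4415e+6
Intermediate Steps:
j = -3760279/3 (j = (1/3)*(-3760279) = -3760279/3 ≈ -1.2534e+6)
Q - j = -4694918 - 1*(-3760279/3) = -4694918 + 3760279/3 = -10324475/3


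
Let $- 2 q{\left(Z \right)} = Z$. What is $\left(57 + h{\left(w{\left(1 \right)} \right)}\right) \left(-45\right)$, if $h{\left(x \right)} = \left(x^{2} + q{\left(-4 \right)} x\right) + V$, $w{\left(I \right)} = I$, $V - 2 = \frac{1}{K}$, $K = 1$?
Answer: $-2835$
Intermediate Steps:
$q{\left(Z \right)} = - \frac{Z}{2}$
$V = 3$ ($V = 2 + 1^{-1} = 2 + 1 = 3$)
$h{\left(x \right)} = 3 + x^{2} + 2 x$ ($h{\left(x \right)} = \left(x^{2} + \left(- \frac{1}{2}\right) \left(-4\right) x\right) + 3 = \left(x^{2} + 2 x\right) + 3 = 3 + x^{2} + 2 x$)
$\left(57 + h{\left(w{\left(1 \right)} \right)}\right) \left(-45\right) = \left(57 + \left(3 + 1^{2} + 2 \cdot 1\right)\right) \left(-45\right) = \left(57 + \left(3 + 1 + 2\right)\right) \left(-45\right) = \left(57 + 6\right) \left(-45\right) = 63 \left(-45\right) = -2835$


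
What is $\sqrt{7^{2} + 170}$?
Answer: $\sqrt{219} \approx 14.799$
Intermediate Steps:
$\sqrt{7^{2} + 170} = \sqrt{49 + 170} = \sqrt{219}$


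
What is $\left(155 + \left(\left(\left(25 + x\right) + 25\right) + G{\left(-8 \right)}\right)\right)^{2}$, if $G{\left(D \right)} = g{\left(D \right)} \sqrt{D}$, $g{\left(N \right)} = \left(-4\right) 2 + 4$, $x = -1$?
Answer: $41488 - 3264 i \sqrt{2} \approx 41488.0 - 4616.0 i$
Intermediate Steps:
$g{\left(N \right)} = -4$ ($g{\left(N \right)} = -8 + 4 = -4$)
$G{\left(D \right)} = - 4 \sqrt{D}$
$\left(155 + \left(\left(\left(25 + x\right) + 25\right) + G{\left(-8 \right)}\right)\right)^{2} = \left(155 + \left(\left(\left(25 - 1\right) + 25\right) - 4 \sqrt{-8}\right)\right)^{2} = \left(155 + \left(\left(24 + 25\right) - 4 \cdot 2 i \sqrt{2}\right)\right)^{2} = \left(155 + \left(49 - 8 i \sqrt{2}\right)\right)^{2} = \left(204 - 8 i \sqrt{2}\right)^{2}$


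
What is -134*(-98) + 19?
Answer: 13151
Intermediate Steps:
-134*(-98) + 19 = 13132 + 19 = 13151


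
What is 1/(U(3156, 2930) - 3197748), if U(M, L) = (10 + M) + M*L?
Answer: 1/6052498 ≈ 1.6522e-7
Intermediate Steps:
U(M, L) = 10 + M + L*M (U(M, L) = (10 + M) + L*M = 10 + M + L*M)
1/(U(3156, 2930) - 3197748) = 1/((10 + 3156 + 2930*3156) - 3197748) = 1/((10 + 3156 + 9247080) - 3197748) = 1/(9250246 - 3197748) = 1/6052498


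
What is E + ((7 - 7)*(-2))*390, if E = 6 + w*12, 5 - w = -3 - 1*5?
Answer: 162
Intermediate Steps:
w = 13 (w = 5 - (-3 - 1*5) = 5 - (-3 - 5) = 5 - 1*(-8) = 5 + 8 = 13)
E = 162 (E = 6 + 13*12 = 6 + 156 = 162)
E + ((7 - 7)*(-2))*390 = 162 + ((7 - 7)*(-2))*390 = 162 + (0*(-2))*390 = 162 + 0*390 = 162 + 0 = 162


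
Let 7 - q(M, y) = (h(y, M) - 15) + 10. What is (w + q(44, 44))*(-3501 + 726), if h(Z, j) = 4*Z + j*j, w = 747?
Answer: 3754575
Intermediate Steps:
h(Z, j) = j² + 4*Z (h(Z, j) = 4*Z + j² = j² + 4*Z)
q(M, y) = 12 - M² - 4*y (q(M, y) = 7 - (((M² + 4*y) - 15) + 10) = 7 - ((-15 + M² + 4*y) + 10) = 7 - (-5 + M² + 4*y) = 7 + (5 - M² - 4*y) = 12 - M² - 4*y)
(w + q(44, 44))*(-3501 + 726) = (747 + (12 - 1*44² - 4*44))*(-3501 + 726) = (747 + (12 - 1*1936 - 176))*(-2775) = (747 + (12 - 1936 - 176))*(-2775) = (747 - 2100)*(-2775) = -1353*(-2775) = 3754575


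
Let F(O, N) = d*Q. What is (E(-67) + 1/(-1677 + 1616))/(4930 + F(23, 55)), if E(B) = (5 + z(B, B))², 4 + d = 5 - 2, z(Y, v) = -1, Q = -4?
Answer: 975/300974 ≈ 0.0032395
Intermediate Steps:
d = -1 (d = -4 + (5 - 2) = -4 + 3 = -1)
E(B) = 16 (E(B) = (5 - 1)² = 4² = 16)
F(O, N) = 4 (F(O, N) = -1*(-4) = 4)
(E(-67) + 1/(-1677 + 1616))/(4930 + F(23, 55)) = (16 + 1/(-1677 + 1616))/(4930 + 4) = (16 + 1/(-61))/4934 = (16 - 1/61)*(1/4934) = (975/61)*(1/4934) = 975/300974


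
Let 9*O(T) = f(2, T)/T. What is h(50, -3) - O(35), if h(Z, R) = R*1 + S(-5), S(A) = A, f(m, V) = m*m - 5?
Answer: -2519/315 ≈ -7.9968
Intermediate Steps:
f(m, V) = -5 + m² (f(m, V) = m² - 5 = -5 + m²)
h(Z, R) = -5 + R (h(Z, R) = R*1 - 5 = R - 5 = -5 + R)
O(T) = -1/(9*T) (O(T) = ((-5 + 2²)/T)/9 = ((-5 + 4)/T)/9 = (-1/T)/9 = -1/(9*T))
h(50, -3) - O(35) = (-5 - 3) - (-1)/(9*35) = -8 - (-1)/(9*35) = -8 - 1*(-1/315) = -8 + 1/315 = -2519/315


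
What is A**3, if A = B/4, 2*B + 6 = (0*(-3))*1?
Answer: -27/64 ≈ -0.42188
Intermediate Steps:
B = -3 (B = -3 + ((0*(-3))*1)/2 = -3 + (0*1)/2 = -3 + (1/2)*0 = -3 + 0 = -3)
A = -3/4 ≈ -0.75000
A**3 = (-3/4)**3 = -27/64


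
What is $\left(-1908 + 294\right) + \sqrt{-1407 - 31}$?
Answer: $-1614 + i \sqrt{1438} \approx -1614.0 + 37.921 i$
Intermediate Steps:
$\left(-1908 + 294\right) + \sqrt{-1407 - 31} = -1614 + \sqrt{-1438} = -1614 + i \sqrt{1438}$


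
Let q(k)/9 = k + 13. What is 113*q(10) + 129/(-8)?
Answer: 186999/8 ≈ 23375.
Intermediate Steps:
q(k) = 117 + 9*k (q(k) = 9*(k + 13) = 9*(13 + k) = 117 + 9*k)
113*q(10) + 129/(-8) = 113*(117 + 9*10) + 129/(-8) = 113*(117 + 90) + 129*(-1/8) = 113*207 - 129/8 = 23391 - 129/8 = 186999/8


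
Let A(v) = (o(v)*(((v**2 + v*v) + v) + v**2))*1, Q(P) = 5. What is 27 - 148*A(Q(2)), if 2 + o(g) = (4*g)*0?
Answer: 23707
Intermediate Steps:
o(g) = -2 (o(g) = -2 + (4*g)*0 = -2 + 0 = -2)
A(v) = -6*v**2 - 2*v (A(v) = -2*(((v**2 + v*v) + v) + v**2)*1 = -2*(((v**2 + v**2) + v) + v**2)*1 = -2*((2*v**2 + v) + v**2)*1 = -2*((v + 2*v**2) + v**2)*1 = -2*(v + 3*v**2)*1 = (-6*v**2 - 2*v)*1 = -6*v**2 - 2*v)
27 - 148*A(Q(2)) = 27 - (-296)*5*(1 + 3*5) = 27 - (-296)*5*(1 + 15) = 27 - (-296)*5*16 = 27 - 148*(-160) = 27 + 23680 = 23707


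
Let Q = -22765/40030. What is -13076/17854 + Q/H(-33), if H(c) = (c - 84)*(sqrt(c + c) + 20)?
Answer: (-6124157676*sqrt(66) + 122442508889*I)/(8361938754*(sqrt(66) - 20*I)) ≈ -0.73218 - 8.4739e-5*I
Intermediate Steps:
Q = -4553/8006 (Q = -22765*1/40030 = -4553/8006 ≈ -0.56870)
H(c) = (-84 + c)*(20 + sqrt(2)*sqrt(c)) (H(c) = (-84 + c)*(sqrt(2*c) + 20) = (-84 + c)*(sqrt(2)*sqrt(c) + 20) = (-84 + c)*(20 + sqrt(2)*sqrt(c)))
-13076/17854 + Q/H(-33) = -13076/17854 - 4553/(8006*(-1680 + 20*(-33) + sqrt(2)*(-33)**(3/2) - 84*sqrt(2)*sqrt(-33))) = -13076*1/17854 - 4553/(8006*(-1680 - 660 + sqrt(2)*(-33*I*sqrt(33)) - 84*sqrt(2)*I*sqrt(33))) = -6538/8927 - 4553/(8006*(-1680 - 660 - 33*I*sqrt(66) - 84*I*sqrt(66))) = -6538/8927 - 4553/(8006*(-2340 - 117*I*sqrt(66)))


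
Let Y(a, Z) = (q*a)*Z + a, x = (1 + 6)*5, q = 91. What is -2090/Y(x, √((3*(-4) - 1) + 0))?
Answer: -11/19831 + 143*I*√13/2833 ≈ -0.00055469 + 0.182*I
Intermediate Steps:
x = 35 (x = 7*5 = 35)
Y(a, Z) = a + 91*Z*a (Y(a, Z) = (91*a)*Z + a = 91*Z*a + a = a + 91*Z*a)
-2090/Y(x, √((3*(-4) - 1) + 0)) = -2090*1/(35*(1 + 91*√((3*(-4) - 1) + 0))) = -2090*1/(35*(1 + 91*√((-12 - 1) + 0))) = -2090*1/(35*(1 + 91*√(-13 + 0))) = -2090*1/(35*(1 + 91*√(-13))) = -2090*1/(35*(1 + 91*(I*√13))) = -2090*1/(35*(1 + 91*I*√13)) = -2090/(35 + 3185*I*√13)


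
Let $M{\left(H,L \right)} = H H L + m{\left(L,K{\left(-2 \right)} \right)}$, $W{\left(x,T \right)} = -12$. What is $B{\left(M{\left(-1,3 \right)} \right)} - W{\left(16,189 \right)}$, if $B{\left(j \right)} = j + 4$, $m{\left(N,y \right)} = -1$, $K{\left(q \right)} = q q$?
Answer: $18$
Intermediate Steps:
$K{\left(q \right)} = q^{2}$
$M{\left(H,L \right)} = -1 + L H^{2}$ ($M{\left(H,L \right)} = H H L - 1 = H^{2} L - 1 = L H^{2} - 1 = -1 + L H^{2}$)
$B{\left(j \right)} = 4 + j$
$B{\left(M{\left(-1,3 \right)} \right)} - W{\left(16,189 \right)} = \left(4 - \left(1 - 3 \left(-1\right)^{2}\right)\right) - -12 = \left(4 + \left(-1 + 3 \cdot 1\right)\right) + 12 = \left(4 + \left(-1 + 3\right)\right) + 12 = \left(4 + 2\right) + 12 = 6 + 12 = 18$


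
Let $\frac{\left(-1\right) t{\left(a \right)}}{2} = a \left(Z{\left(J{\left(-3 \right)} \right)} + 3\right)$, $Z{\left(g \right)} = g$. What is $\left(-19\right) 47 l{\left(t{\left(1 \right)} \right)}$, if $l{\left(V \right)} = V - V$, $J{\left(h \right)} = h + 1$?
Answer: $0$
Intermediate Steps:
$J{\left(h \right)} = 1 + h$
$t{\left(a \right)} = - 2 a$ ($t{\left(a \right)} = - 2 a \left(\left(1 - 3\right) + 3\right) = - 2 a \left(-2 + 3\right) = - 2 a 1 = - 2 a$)
$l{\left(V \right)} = 0$
$\left(-19\right) 47 l{\left(t{\left(1 \right)} \right)} = \left(-19\right) 47 \cdot 0 = \left(-893\right) 0 = 0$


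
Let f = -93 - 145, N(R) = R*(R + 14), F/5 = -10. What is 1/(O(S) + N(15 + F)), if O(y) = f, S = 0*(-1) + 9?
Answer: 1/497 ≈ 0.0020121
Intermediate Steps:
F = -50 (F = 5*(-10) = -50)
S = 9 (S = 0 + 9 = 9)
N(R) = R*(14 + R)
f = -238
O(y) = -238
1/(O(S) + N(15 + F)) = 1/(-238 + (15 - 50)*(14 + (15 - 50))) = 1/(-238 - 35*(14 - 35)) = 1/(-238 - 35*(-21)) = 1/(-238 + 735) = 1/497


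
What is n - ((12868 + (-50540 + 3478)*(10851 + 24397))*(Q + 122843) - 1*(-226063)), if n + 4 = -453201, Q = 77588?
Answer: 332480656007680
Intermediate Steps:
n = -453205 (n = -4 - 453201 = -453205)
n - ((12868 + (-50540 + 3478)*(10851 + 24397))*(Q + 122843) - 1*(-226063)) = -453205 - ((12868 + (-50540 + 3478)*(10851 + 24397))*(77588 + 122843) - 1*(-226063)) = -453205 - ((12868 - 47062*35248)*200431 + 226063) = -453205 - ((12868 - 1658841376)*200431 + 226063) = -453205 - (-1658828508*200431 + 226063) = -453205 - (-332480656686948 + 226063) = -453205 - 1*(-332480656460885) = -453205 + 332480656460885 = 332480656007680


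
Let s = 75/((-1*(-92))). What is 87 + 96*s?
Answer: 3801/23 ≈ 165.26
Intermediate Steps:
s = 75/92 ≈ 0.81522
87 + 96*s = 87 + 96*(75/92) = 87 + 1800/23 = 3801/23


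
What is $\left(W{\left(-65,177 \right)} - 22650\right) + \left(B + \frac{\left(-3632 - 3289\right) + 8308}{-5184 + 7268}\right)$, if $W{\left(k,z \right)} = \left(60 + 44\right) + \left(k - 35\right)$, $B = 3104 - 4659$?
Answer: $- \frac{50433497}{2084} \approx -24200.0$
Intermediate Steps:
$B = -1555$ ($B = 3104 - 4659 = -1555$)
$W{\left(k,z \right)} = 69 + k$ ($W{\left(k,z \right)} = 104 + \left(-35 + k\right) = 69 + k$)
$\left(W{\left(-65,177 \right)} - 22650\right) + \left(B + \frac{\left(-3632 - 3289\right) + 8308}{-5184 + 7268}\right) = \left(\left(69 - 65\right) - 22650\right) - \left(1555 - \frac{\left(-3632 - 3289\right) + 8308}{-5184 + 7268}\right) = \left(4 - 22650\right) - \left(1555 - \frac{-6921 + 8308}{2084}\right) = -22646 + \left(-1555 + 1387 \cdot \frac{1}{2084}\right) = -22646 + \left(-1555 + \frac{1387}{2084}\right) = -22646 - \frac{3239233}{2084} = - \frac{50433497}{2084}$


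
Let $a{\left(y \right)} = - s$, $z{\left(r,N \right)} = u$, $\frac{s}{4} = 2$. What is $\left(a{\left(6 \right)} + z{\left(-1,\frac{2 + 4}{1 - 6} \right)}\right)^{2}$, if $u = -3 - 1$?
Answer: $144$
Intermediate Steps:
$s = 8$ ($s = 4 \cdot 2 = 8$)
$u = -4$
$z{\left(r,N \right)} = -4$
$a{\left(y \right)} = -8$ ($a{\left(y \right)} = \left(-1\right) 8 = -8$)
$\left(a{\left(6 \right)} + z{\left(-1,\frac{2 + 4}{1 - 6} \right)}\right)^{2} = \left(-8 - 4\right)^{2} = \left(-12\right)^{2} = 144$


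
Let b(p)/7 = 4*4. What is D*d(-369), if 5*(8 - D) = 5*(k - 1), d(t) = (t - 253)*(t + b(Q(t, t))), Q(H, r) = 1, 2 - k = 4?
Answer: 1758394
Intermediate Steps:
k = -2 (k = 2 - 1*4 = 2 - 4 = -2)
b(p) = 112 (b(p) = 7*(4*4) = 7*16 = 112)
d(t) = (-253 + t)*(112 + t) (d(t) = (t - 253)*(t + 112) = (-253 + t)*(112 + t))
D = 11 (D = 8 - (-2 - 1) = 8 - (-3) = 8 - ⅕*(-15) = 8 + 3 = 11)
D*d(-369) = 11*(-28336 + (-369)² - 141*(-369)) = 11*(-28336 + 136161 + 52029) = 11*159854 = 1758394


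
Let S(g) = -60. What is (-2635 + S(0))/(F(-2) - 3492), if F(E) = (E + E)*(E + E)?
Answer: 245/316 ≈ 0.77532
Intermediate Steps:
F(E) = 4*E² (F(E) = (2*E)*(2*E) = 4*E²)
(-2635 + S(0))/(F(-2) - 3492) = (-2635 - 60)/(4*(-2)² - 3492) = -2695/(4*4 - 3492) = -2695/(16 - 3492) = -2695/(-3476) = -2695*(-1/3476) = 245/316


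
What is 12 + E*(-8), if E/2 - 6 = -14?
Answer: 140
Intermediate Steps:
E = -16 (E = 12 + 2*(-14) = 12 - 28 = -16)
12 + E*(-8) = 12 - 16*(-8) = 12 + 128 = 140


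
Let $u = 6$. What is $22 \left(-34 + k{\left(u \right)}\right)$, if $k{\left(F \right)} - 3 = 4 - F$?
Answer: $-726$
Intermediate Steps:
$k{\left(F \right)} = 7 - F$ ($k{\left(F \right)} = 3 - \left(-4 + F\right) = 7 - F$)
$22 \left(-34 + k{\left(u \right)}\right) = 22 \left(-34 + \left(7 - 6\right)\right) = 22 \left(-34 + 1\right) = 22 \left(-33\right) = -726$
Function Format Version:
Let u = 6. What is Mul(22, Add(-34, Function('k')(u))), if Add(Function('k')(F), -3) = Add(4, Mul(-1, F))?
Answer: -726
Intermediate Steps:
Function('k')(F) = Add(7, Mul(-1, F)) (Function('k')(F) = Add(3, Add(4, Mul(-1, F))) = Add(7, Mul(-1, F)))
Mul(22, Add(-34, Function('k')(u))) = Mul(22, Add(-34, Add(7, Mul(-1, 6)))) = Mul(22, Add(-34, Add(7, -6))) = Mul(22, Add(-34, 1)) = Mul(22, -33) = -726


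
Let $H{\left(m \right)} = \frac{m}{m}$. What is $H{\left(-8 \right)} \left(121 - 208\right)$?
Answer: $-87$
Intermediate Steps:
$H{\left(m \right)} = 1$
$H{\left(-8 \right)} \left(121 - 208\right) = 1 \left(121 - 208\right) = 1 \left(-87\right) = -87$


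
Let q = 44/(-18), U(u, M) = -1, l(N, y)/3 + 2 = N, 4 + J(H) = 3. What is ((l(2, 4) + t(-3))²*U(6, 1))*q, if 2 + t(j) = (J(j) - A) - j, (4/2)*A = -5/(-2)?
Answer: 275/72 ≈ 3.8194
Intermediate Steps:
A = 5/4 (A = (-5/(-2))/2 = (-5*(-½))/2 = (½)*(5/2) = 5/4 ≈ 1.2500)
J(H) = -1 (J(H) = -4 + 3 = -1)
l(N, y) = -6 + 3*N
q = -22/9 (q = 44*(-1/18) = -22/9 ≈ -2.4444)
t(j) = -17/4 - j (t(j) = -2 + ((-1 - 1*5/4) - j) = -2 + ((-1 - 5/4) - j) = -2 + (-9/4 - j) = -17/4 - j)
((l(2, 4) + t(-3))²*U(6, 1))*q = (((-6 + 3*2) + (-17/4 - 1*(-3)))²*(-1))*(-22/9) = (((-6 + 6) + (-17/4 + 3))²*(-1))*(-22/9) = ((0 - 5/4)²*(-1))*(-22/9) = ((-5/4)²*(-1))*(-22/9) = ((25/16)*(-1))*(-22/9) = -25/16*(-22/9) = 275/72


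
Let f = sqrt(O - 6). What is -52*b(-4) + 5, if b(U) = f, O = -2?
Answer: 5 - 104*I*sqrt(2) ≈ 5.0 - 147.08*I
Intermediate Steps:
f = 2*I*sqrt(2) (f = sqrt(-2 - 6) = sqrt(-8) = 2*I*sqrt(2) ≈ 2.8284*I)
b(U) = 2*I*sqrt(2)
-52*b(-4) + 5 = -104*I*sqrt(2) + 5 = 5 - 104*I*sqrt(2)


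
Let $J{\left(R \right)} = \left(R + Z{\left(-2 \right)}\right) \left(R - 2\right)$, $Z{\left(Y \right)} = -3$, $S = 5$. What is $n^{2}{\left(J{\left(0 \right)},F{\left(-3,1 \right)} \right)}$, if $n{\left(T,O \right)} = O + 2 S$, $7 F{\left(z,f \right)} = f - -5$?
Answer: $\frac{5776}{49} \approx 117.88$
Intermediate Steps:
$J{\left(R \right)} = \left(-3 + R\right) \left(-2 + R\right)$ ($J{\left(R \right)} = \left(R - 3\right) \left(R - 2\right) = \left(-3 + R\right) \left(-2 + R\right)$)
$F{\left(z,f \right)} = \frac{5}{7} + \frac{f}{7}$ ($F{\left(z,f \right)} = \frac{f - -5}{7} = \frac{f + 5}{7} = \frac{5 + f}{7} = \frac{5}{7} + \frac{f}{7}$)
$n{\left(T,O \right)} = 10 + O$ ($n{\left(T,O \right)} = O + 2 \cdot 5 = O + 10 = 10 + O$)
$n^{2}{\left(J{\left(0 \right)},F{\left(-3,1 \right)} \right)} = \left(10 + \left(\frac{5}{7} + \frac{1}{7} \cdot 1\right)\right)^{2} = \left(10 + \left(\frac{5}{7} + \frac{1}{7}\right)\right)^{2} = \left(10 + \frac{6}{7}\right)^{2} = \left(\frac{76}{7}\right)^{2} = \frac{5776}{49}$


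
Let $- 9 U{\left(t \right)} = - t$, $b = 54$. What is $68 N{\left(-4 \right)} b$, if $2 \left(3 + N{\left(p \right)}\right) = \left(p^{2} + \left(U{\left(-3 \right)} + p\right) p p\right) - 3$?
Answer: $-114444$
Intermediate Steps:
$U{\left(t \right)} = \frac{t}{9}$ ($U{\left(t \right)} = - \frac{\left(-1\right) t}{9} = \frac{t}{9}$)
$N{\left(p \right)} = - \frac{9}{2} + \frac{p^{2}}{2} + \frac{p^{2} \left(- \frac{1}{3} + p\right)}{2}$ ($N{\left(p \right)} = -3 + \frac{\left(p^{2} + \left(\frac{1}{9} \left(-3\right) + p\right) p p\right) - 3}{2} = -3 + \frac{\left(p^{2} + \left(- \frac{1}{3} + p\right) p p\right) - 3}{2} = -3 + \frac{\left(p^{2} + p \left(- \frac{1}{3} + p\right) p\right) - 3}{2} = -3 + \frac{\left(p^{2} + p^{2} \left(- \frac{1}{3} + p\right)\right) - 3}{2} = -3 + \frac{-3 + p^{2} + p^{2} \left(- \frac{1}{3} + p\right)}{2} = -3 + \left(- \frac{3}{2} + \frac{p^{2}}{2} + \frac{p^{2} \left(- \frac{1}{3} + p\right)}{2}\right) = - \frac{9}{2} + \frac{p^{2}}{2} + \frac{p^{2} \left(- \frac{1}{3} + p\right)}{2}$)
$68 N{\left(-4 \right)} b = 68 \left(- \frac{9}{2} + \frac{\left(-4\right)^{3}}{2} + \frac{\left(-4\right)^{2}}{3}\right) 54 = 68 \left(- \frac{9}{2} + \frac{1}{2} \left(-64\right) + \frac{1}{3} \cdot 16\right) 54 = 68 \left(- \frac{9}{2} - 32 + \frac{16}{3}\right) 54 = 68 \left(- \frac{187}{6}\right) 54 = \left(- \frac{6358}{3}\right) 54 = -114444$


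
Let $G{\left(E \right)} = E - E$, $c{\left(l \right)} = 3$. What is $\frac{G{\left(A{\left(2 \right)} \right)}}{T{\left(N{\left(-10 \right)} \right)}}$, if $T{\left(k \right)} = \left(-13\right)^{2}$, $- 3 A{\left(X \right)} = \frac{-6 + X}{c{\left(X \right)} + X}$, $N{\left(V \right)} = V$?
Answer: $0$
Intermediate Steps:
$A{\left(X \right)} = - \frac{-6 + X}{3 \left(3 + X\right)}$ ($A{\left(X \right)} = - \frac{\left(-6 + X\right) \frac{1}{3 + X}}{3} = - \frac{\frac{1}{3 + X} \left(-6 + X\right)}{3} = - \frac{-6 + X}{3 \left(3 + X\right)}$)
$T{\left(k \right)} = 169$
$G{\left(E \right)} = 0$
$\frac{G{\left(A{\left(2 \right)} \right)}}{T{\left(N{\left(-10 \right)} \right)}} = \frac{0}{169} = 0 \cdot \frac{1}{169} = 0$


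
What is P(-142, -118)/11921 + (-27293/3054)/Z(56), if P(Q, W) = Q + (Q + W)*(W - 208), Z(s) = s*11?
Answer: 22694776757/3203792592 ≈ 7.0837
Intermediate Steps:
Z(s) = 11*s
P(Q, W) = Q + (-208 + W)*(Q + W) (P(Q, W) = Q + (Q + W)*(-208 + W) = Q + (-208 + W)*(Q + W))
P(-142, -118)/11921 + (-27293/3054)/Z(56) = ((-118)**2 - 208*(-118) - 207*(-142) - 142*(-118))/11921 + (-27293/3054)/((11*56)) = (13924 + 24544 + 29394 + 16756)*(1/11921) - 27293*1/3054/616 = 84618*(1/11921) - 27293/3054*1/616 = 84618/11921 - 3899/268752 = 22694776757/3203792592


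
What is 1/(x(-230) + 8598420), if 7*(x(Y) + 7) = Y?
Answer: 7/60188661 ≈ 1.1630e-7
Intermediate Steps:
x(Y) = -7 + Y/7
1/(x(-230) + 8598420) = 1/((-7 + (⅐)*(-230)) + 8598420) = 1/((-7 - 230/7) + 8598420) = 1/(-279/7 + 8598420) = 1/(60188661/7) = 7/60188661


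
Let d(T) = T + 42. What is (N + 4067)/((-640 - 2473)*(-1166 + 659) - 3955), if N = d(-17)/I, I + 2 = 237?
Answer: 95577/36996896 ≈ 0.0025834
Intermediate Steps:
d(T) = 42 + T
I = 235 (I = -2 + 237 = 235)
N = 5/47 (N = (42 - 17)/235 = 25*(1/235) = 5/47 ≈ 0.10638)
(N + 4067)/((-640 - 2473)*(-1166 + 659) - 3955) = (5/47 + 4067)/((-640 - 2473)*(-1166 + 659) - 3955) = 191154/(47*(-3113*(-507) - 3955)) = 191154/(47*(1578291 - 3955)) = (191154/47)/1574336 = (191154/47)*(1/1574336) = 95577/36996896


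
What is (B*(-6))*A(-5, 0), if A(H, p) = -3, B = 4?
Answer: 72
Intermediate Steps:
(B*(-6))*A(-5, 0) = (4*(-6))*(-3) = -24*(-3) = 72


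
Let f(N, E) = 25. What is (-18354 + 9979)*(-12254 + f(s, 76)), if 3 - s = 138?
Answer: 102417875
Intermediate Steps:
s = -135 (s = 3 - 1*138 = 3 - 138 = -135)
(-18354 + 9979)*(-12254 + f(s, 76)) = (-18354 + 9979)*(-12254 + 25) = -8375*(-12229) = 102417875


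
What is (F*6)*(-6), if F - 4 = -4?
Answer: 0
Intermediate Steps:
F = 0 (F = 4 - 4 = 0)
(F*6)*(-6) = (0*6)*(-6) = 0*(-6) = 0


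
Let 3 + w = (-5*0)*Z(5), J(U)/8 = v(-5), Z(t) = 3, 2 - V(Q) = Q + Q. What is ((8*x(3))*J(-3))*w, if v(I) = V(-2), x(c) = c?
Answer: -3456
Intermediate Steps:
V(Q) = 2 - 2*Q (V(Q) = 2 - (Q + Q) = 2 - 2*Q)
v(I) = 6 (v(I) = 2 - 2*(-2) = 2 + 4 = 6)
J(U) = 48 (J(U) = 8*6 = 48)
w = -3 (w = -3 - 5*0*3 = -3 + 0*3 = -3 + 0 = -3)
((8*x(3))*J(-3))*w = ((8*3)*48)*(-3) = (24*48)*(-3) = 1152*(-3) = -3456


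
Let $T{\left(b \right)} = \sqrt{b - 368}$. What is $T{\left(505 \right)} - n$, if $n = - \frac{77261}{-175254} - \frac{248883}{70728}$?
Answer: $\frac{6358870879}{2065894152} + \sqrt{137} \approx 14.783$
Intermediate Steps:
$T{\left(b \right)} = \sqrt{-368 + b}$
$n = - \frac{6358870879}{2065894152}$ ($n = \left(-77261\right) \left(- \frac{1}{175254}\right) - \frac{82961}{23576} = \frac{77261}{175254} - \frac{82961}{23576} = - \frac{6358870879}{2065894152} \approx -3.078$)
$T{\left(505 \right)} - n = \sqrt{-368 + 505} - - \frac{6358870879}{2065894152} = \sqrt{137} + \frac{6358870879}{2065894152} = \frac{6358870879}{2065894152} + \sqrt{137}$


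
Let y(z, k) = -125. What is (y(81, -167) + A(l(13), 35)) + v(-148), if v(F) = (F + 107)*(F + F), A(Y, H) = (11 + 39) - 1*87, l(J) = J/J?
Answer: 11974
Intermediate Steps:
l(J) = 1
A(Y, H) = -37 (A(Y, H) = 50 - 87 = -37)
v(F) = 2*F*(107 + F) (v(F) = (107 + F)*(2*F) = 2*F*(107 + F))
(y(81, -167) + A(l(13), 35)) + v(-148) = (-125 - 37) + 2*(-148)*(107 - 148) = -162 + 2*(-148)*(-41) = -162 + 12136 = 11974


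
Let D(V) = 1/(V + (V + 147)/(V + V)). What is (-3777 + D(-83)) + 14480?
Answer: 74075380/6921 ≈ 10703.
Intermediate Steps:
D(V) = 1/(V + (147 + V)/(2*V)) (D(V) = 1/(V + (147 + V)/((2*V))) = 1/(V + (147 + V)*(1/(2*V))) = 1/(V + (147 + V)/(2*V)))
(-3777 + D(-83)) + 14480 = (-3777 + 2*(-83)/(147 - 83 + 2*(-83)²)) + 14480 = (-3777 + 2*(-83)/(147 - 83 + 2*6889)) + 14480 = (-3777 + 2*(-83)/(147 - 83 + 13778)) + 14480 = (-3777 + 2*(-83)/13842) + 14480 = (-3777 + 2*(-83)*(1/13842)) + 14480 = (-3777 - 83/6921) + 14480 = -26140700/6921 + 14480 = 74075380/6921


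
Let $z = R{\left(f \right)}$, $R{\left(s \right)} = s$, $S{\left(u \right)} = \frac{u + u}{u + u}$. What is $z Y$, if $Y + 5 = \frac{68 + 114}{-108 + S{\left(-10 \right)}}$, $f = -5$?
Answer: $\frac{3585}{107} \approx 33.505$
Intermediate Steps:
$S{\left(u \right)} = 1$ ($S{\left(u \right)} = \frac{2 u}{2 u} = 2 u \frac{1}{2 u} = 1$)
$z = -5$
$Y = - \frac{717}{107}$ ($Y = -5 + \frac{68 + 114}{-108 + 1} = -5 + \frac{182}{-107} = -5 + 182 \left(- \frac{1}{107}\right) = -5 - \frac{182}{107} = - \frac{717}{107} \approx -6.7009$)
$z Y = \left(-5\right) \left(- \frac{717}{107}\right) = \frac{3585}{107}$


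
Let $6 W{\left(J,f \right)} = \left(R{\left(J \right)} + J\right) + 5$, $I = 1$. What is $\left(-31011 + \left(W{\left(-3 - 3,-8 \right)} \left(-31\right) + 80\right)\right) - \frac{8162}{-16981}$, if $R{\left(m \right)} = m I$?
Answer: $- \frac{3147702017}{101886} \approx -30894.0$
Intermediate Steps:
$R{\left(m \right)} = m$ ($R{\left(m \right)} = m 1 = m$)
$W{\left(J,f \right)} = \frac{5}{6} + \frac{J}{3}$ ($W{\left(J,f \right)} = \frac{\left(J + J\right) + 5}{6} = \frac{2 J + 5}{6} = \frac{5 + 2 J}{6} = \frac{5}{6} + \frac{J}{3}$)
$\left(-31011 + \left(W{\left(-3 - 3,-8 \right)} \left(-31\right) + 80\right)\right) - \frac{8162}{-16981} = \left(-31011 + \left(\left(\frac{5}{6} + \frac{-3 - 3}{3}\right) \left(-31\right) + 80\right)\right) - \frac{8162}{-16981} = \left(-31011 + \left(\left(\frac{5}{6} + \frac{-3 - 3}{3}\right) \left(-31\right) + 80\right)\right) - - \frac{8162}{16981} = \left(-31011 + \left(\left(\frac{5}{6} + \frac{1}{3} \left(-6\right)\right) \left(-31\right) + 80\right)\right) + \frac{8162}{16981} = \left(-31011 + \left(\left(\frac{5}{6} - 2\right) \left(-31\right) + 80\right)\right) + \frac{8162}{16981} = \left(-31011 + \left(\left(- \frac{7}{6}\right) \left(-31\right) + 80\right)\right) + \frac{8162}{16981} = \left(-31011 + \left(\frac{217}{6} + 80\right)\right) + \frac{8162}{16981} = \left(-31011 + \frac{697}{6}\right) + \frac{8162}{16981} = - \frac{185369}{6} + \frac{8162}{16981} = - \frac{3147702017}{101886}$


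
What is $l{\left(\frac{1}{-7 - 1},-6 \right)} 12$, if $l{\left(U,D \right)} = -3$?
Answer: $-36$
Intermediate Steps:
$l{\left(\frac{1}{-7 - 1},-6 \right)} 12 = \left(-3\right) 12 = -36$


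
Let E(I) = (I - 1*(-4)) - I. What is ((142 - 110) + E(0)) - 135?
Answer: -99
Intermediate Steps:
E(I) = 4 (E(I) = (I + 4) - I = (4 + I) - I = 4)
((142 - 110) + E(0)) - 135 = ((142 - 110) + 4) - 135 = (32 + 4) - 135 = 36 - 135 = -99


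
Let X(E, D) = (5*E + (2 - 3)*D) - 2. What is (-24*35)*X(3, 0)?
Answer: -10920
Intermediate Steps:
X(E, D) = -2 - D + 5*E (X(E, D) = (5*E - D) - 2 = (-D + 5*E) - 2 = -2 - D + 5*E)
(-24*35)*X(3, 0) = (-24*35)*(-2 - 1*0 + 5*3) = -840*(-2 + 0 + 15) = -840*13 = -10920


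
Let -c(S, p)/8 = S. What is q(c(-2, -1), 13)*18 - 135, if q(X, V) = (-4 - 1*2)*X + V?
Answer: -1629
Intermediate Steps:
c(S, p) = -8*S
q(X, V) = V - 6*X (q(X, V) = (-4 - 2)*X + V = -6*X + V = V - 6*X)
q(c(-2, -1), 13)*18 - 135 = (13 - (-48)*(-2))*18 - 135 = (13 - 6*16)*18 - 135 = (13 - 96)*18 - 135 = -83*18 - 135 = -1494 - 135 = -1629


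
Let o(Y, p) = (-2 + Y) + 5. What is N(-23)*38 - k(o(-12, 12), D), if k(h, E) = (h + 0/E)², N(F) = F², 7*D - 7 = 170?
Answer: 20021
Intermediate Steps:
D = 177/7 (D = 1 + (⅐)*170 = 1 + 170/7 = 177/7 ≈ 25.286)
o(Y, p) = 3 + Y
k(h, E) = h² (k(h, E) = (h + 0)² = h²)
N(-23)*38 - k(o(-12, 12), D) = (-23)²*38 - (3 - 12)² = 529*38 - 1*(-9)² = 20102 - 1*81 = 20102 - 81 = 20021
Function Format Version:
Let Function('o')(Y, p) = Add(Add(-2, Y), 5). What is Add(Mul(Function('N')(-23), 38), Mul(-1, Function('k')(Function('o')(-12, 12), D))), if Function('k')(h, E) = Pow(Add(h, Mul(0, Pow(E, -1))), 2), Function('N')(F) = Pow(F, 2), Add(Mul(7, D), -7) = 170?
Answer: 20021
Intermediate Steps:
D = Rational(177, 7) (D = Add(1, Mul(Rational(1, 7), 170)) = Add(1, Rational(170, 7)) = Rational(177, 7) ≈ 25.286)
Function('o')(Y, p) = Add(3, Y)
Function('k')(h, E) = Pow(h, 2) (Function('k')(h, E) = Pow(Add(h, 0), 2) = Pow(h, 2))
Add(Mul(Function('N')(-23), 38), Mul(-1, Function('k')(Function('o')(-12, 12), D))) = Add(Mul(Pow(-23, 2), 38), Mul(-1, Pow(Add(3, -12), 2))) = Add(Mul(529, 38), Mul(-1, Pow(-9, 2))) = Add(20102, Mul(-1, 81)) = Add(20102, -81) = 20021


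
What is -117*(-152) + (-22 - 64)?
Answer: 17698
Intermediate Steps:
-117*(-152) + (-22 - 64) = 17784 - 86 = 17698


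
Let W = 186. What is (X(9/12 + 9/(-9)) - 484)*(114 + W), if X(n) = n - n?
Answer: -145200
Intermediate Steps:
X(n) = 0
(X(9/12 + 9/(-9)) - 484)*(114 + W) = (0 - 484)*(114 + 186) = -484*300 = -145200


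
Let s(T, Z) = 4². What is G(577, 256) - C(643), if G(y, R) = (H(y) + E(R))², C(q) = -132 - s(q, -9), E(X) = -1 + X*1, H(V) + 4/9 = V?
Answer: 56022244/81 ≈ 6.9163e+5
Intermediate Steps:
s(T, Z) = 16
H(V) = -4/9 + V
E(X) = -1 + X
C(q) = -148 (C(q) = -132 - 1*16 = -132 - 16 = -148)
G(y, R) = (-13/9 + R + y)² (G(y, R) = ((-4/9 + y) + (-1 + R))² = (-13/9 + R + y)²)
G(577, 256) - C(643) = (-13 + 9*256 + 9*577)²/81 - 1*(-148) = (-13 + 2304 + 5193)²/81 + 148 = (1/81)*7484² + 148 = (1/81)*56010256 + 148 = 56010256/81 + 148 = 56022244/81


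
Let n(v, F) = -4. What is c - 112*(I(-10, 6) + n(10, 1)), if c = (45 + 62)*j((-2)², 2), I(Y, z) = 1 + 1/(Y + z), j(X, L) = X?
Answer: 792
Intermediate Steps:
c = 428 (c = (45 + 62)*(-2)² = 107*4 = 428)
c - 112*(I(-10, 6) + n(10, 1)) = 428 - 112*((1 - 10 + 6)/(-10 + 6) - 4) = 428 - 112*(-3/(-4) - 4) = 428 - 112*(-¼*(-3) - 4) = 428 - 112*(¾ - 4) = 428 - 112*(-13/4) = 428 + 364 = 792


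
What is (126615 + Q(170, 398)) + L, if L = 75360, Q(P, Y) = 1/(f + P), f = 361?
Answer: 107248726/531 ≈ 2.0198e+5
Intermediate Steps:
Q(P, Y) = 1/(361 + P)
(126615 + Q(170, 398)) + L = (126615 + 1/(361 + 170)) + 75360 = (126615 + 1/531) + 75360 = 67232566/531 + 75360 = 107248726/531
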